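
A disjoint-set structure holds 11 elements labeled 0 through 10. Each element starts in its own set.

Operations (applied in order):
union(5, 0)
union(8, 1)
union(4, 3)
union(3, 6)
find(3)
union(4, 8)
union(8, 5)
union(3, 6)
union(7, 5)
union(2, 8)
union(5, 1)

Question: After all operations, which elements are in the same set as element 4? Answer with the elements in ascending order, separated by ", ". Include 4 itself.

Answer: 0, 1, 2, 3, 4, 5, 6, 7, 8

Derivation:
Step 1: union(5, 0) -> merged; set of 5 now {0, 5}
Step 2: union(8, 1) -> merged; set of 8 now {1, 8}
Step 3: union(4, 3) -> merged; set of 4 now {3, 4}
Step 4: union(3, 6) -> merged; set of 3 now {3, 4, 6}
Step 5: find(3) -> no change; set of 3 is {3, 4, 6}
Step 6: union(4, 8) -> merged; set of 4 now {1, 3, 4, 6, 8}
Step 7: union(8, 5) -> merged; set of 8 now {0, 1, 3, 4, 5, 6, 8}
Step 8: union(3, 6) -> already same set; set of 3 now {0, 1, 3, 4, 5, 6, 8}
Step 9: union(7, 5) -> merged; set of 7 now {0, 1, 3, 4, 5, 6, 7, 8}
Step 10: union(2, 8) -> merged; set of 2 now {0, 1, 2, 3, 4, 5, 6, 7, 8}
Step 11: union(5, 1) -> already same set; set of 5 now {0, 1, 2, 3, 4, 5, 6, 7, 8}
Component of 4: {0, 1, 2, 3, 4, 5, 6, 7, 8}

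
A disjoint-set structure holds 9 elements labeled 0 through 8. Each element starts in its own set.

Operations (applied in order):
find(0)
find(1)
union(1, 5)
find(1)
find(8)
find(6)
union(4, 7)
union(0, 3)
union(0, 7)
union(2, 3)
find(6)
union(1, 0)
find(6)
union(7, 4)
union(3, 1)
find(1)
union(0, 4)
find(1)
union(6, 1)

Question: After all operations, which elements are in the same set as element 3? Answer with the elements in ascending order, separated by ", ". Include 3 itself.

Step 1: find(0) -> no change; set of 0 is {0}
Step 2: find(1) -> no change; set of 1 is {1}
Step 3: union(1, 5) -> merged; set of 1 now {1, 5}
Step 4: find(1) -> no change; set of 1 is {1, 5}
Step 5: find(8) -> no change; set of 8 is {8}
Step 6: find(6) -> no change; set of 6 is {6}
Step 7: union(4, 7) -> merged; set of 4 now {4, 7}
Step 8: union(0, 3) -> merged; set of 0 now {0, 3}
Step 9: union(0, 7) -> merged; set of 0 now {0, 3, 4, 7}
Step 10: union(2, 3) -> merged; set of 2 now {0, 2, 3, 4, 7}
Step 11: find(6) -> no change; set of 6 is {6}
Step 12: union(1, 0) -> merged; set of 1 now {0, 1, 2, 3, 4, 5, 7}
Step 13: find(6) -> no change; set of 6 is {6}
Step 14: union(7, 4) -> already same set; set of 7 now {0, 1, 2, 3, 4, 5, 7}
Step 15: union(3, 1) -> already same set; set of 3 now {0, 1, 2, 3, 4, 5, 7}
Step 16: find(1) -> no change; set of 1 is {0, 1, 2, 3, 4, 5, 7}
Step 17: union(0, 4) -> already same set; set of 0 now {0, 1, 2, 3, 4, 5, 7}
Step 18: find(1) -> no change; set of 1 is {0, 1, 2, 3, 4, 5, 7}
Step 19: union(6, 1) -> merged; set of 6 now {0, 1, 2, 3, 4, 5, 6, 7}
Component of 3: {0, 1, 2, 3, 4, 5, 6, 7}

Answer: 0, 1, 2, 3, 4, 5, 6, 7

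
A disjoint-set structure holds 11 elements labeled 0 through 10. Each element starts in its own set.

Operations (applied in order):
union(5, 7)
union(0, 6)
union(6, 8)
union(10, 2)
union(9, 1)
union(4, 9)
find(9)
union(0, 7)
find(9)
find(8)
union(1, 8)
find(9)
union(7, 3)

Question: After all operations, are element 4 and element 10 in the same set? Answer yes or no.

Answer: no

Derivation:
Step 1: union(5, 7) -> merged; set of 5 now {5, 7}
Step 2: union(0, 6) -> merged; set of 0 now {0, 6}
Step 3: union(6, 8) -> merged; set of 6 now {0, 6, 8}
Step 4: union(10, 2) -> merged; set of 10 now {2, 10}
Step 5: union(9, 1) -> merged; set of 9 now {1, 9}
Step 6: union(4, 9) -> merged; set of 4 now {1, 4, 9}
Step 7: find(9) -> no change; set of 9 is {1, 4, 9}
Step 8: union(0, 7) -> merged; set of 0 now {0, 5, 6, 7, 8}
Step 9: find(9) -> no change; set of 9 is {1, 4, 9}
Step 10: find(8) -> no change; set of 8 is {0, 5, 6, 7, 8}
Step 11: union(1, 8) -> merged; set of 1 now {0, 1, 4, 5, 6, 7, 8, 9}
Step 12: find(9) -> no change; set of 9 is {0, 1, 4, 5, 6, 7, 8, 9}
Step 13: union(7, 3) -> merged; set of 7 now {0, 1, 3, 4, 5, 6, 7, 8, 9}
Set of 4: {0, 1, 3, 4, 5, 6, 7, 8, 9}; 10 is not a member.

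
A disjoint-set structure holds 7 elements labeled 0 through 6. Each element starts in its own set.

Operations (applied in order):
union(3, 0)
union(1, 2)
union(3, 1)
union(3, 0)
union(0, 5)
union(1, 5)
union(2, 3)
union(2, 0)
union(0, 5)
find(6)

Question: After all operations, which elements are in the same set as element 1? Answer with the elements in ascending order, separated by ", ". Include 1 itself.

Step 1: union(3, 0) -> merged; set of 3 now {0, 3}
Step 2: union(1, 2) -> merged; set of 1 now {1, 2}
Step 3: union(3, 1) -> merged; set of 3 now {0, 1, 2, 3}
Step 4: union(3, 0) -> already same set; set of 3 now {0, 1, 2, 3}
Step 5: union(0, 5) -> merged; set of 0 now {0, 1, 2, 3, 5}
Step 6: union(1, 5) -> already same set; set of 1 now {0, 1, 2, 3, 5}
Step 7: union(2, 3) -> already same set; set of 2 now {0, 1, 2, 3, 5}
Step 8: union(2, 0) -> already same set; set of 2 now {0, 1, 2, 3, 5}
Step 9: union(0, 5) -> already same set; set of 0 now {0, 1, 2, 3, 5}
Step 10: find(6) -> no change; set of 6 is {6}
Component of 1: {0, 1, 2, 3, 5}

Answer: 0, 1, 2, 3, 5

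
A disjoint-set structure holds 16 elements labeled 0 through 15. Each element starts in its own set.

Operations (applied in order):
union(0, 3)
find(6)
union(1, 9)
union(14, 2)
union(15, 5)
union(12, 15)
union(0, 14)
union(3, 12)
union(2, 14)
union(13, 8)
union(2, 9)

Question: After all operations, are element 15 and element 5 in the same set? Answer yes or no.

Step 1: union(0, 3) -> merged; set of 0 now {0, 3}
Step 2: find(6) -> no change; set of 6 is {6}
Step 3: union(1, 9) -> merged; set of 1 now {1, 9}
Step 4: union(14, 2) -> merged; set of 14 now {2, 14}
Step 5: union(15, 5) -> merged; set of 15 now {5, 15}
Step 6: union(12, 15) -> merged; set of 12 now {5, 12, 15}
Step 7: union(0, 14) -> merged; set of 0 now {0, 2, 3, 14}
Step 8: union(3, 12) -> merged; set of 3 now {0, 2, 3, 5, 12, 14, 15}
Step 9: union(2, 14) -> already same set; set of 2 now {0, 2, 3, 5, 12, 14, 15}
Step 10: union(13, 8) -> merged; set of 13 now {8, 13}
Step 11: union(2, 9) -> merged; set of 2 now {0, 1, 2, 3, 5, 9, 12, 14, 15}
Set of 15: {0, 1, 2, 3, 5, 9, 12, 14, 15}; 5 is a member.

Answer: yes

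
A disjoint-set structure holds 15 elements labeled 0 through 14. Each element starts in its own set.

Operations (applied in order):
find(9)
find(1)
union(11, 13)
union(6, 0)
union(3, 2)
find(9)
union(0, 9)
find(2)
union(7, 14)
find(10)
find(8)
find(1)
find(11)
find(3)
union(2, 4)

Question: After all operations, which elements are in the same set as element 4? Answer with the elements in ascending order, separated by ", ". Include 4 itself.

Answer: 2, 3, 4

Derivation:
Step 1: find(9) -> no change; set of 9 is {9}
Step 2: find(1) -> no change; set of 1 is {1}
Step 3: union(11, 13) -> merged; set of 11 now {11, 13}
Step 4: union(6, 0) -> merged; set of 6 now {0, 6}
Step 5: union(3, 2) -> merged; set of 3 now {2, 3}
Step 6: find(9) -> no change; set of 9 is {9}
Step 7: union(0, 9) -> merged; set of 0 now {0, 6, 9}
Step 8: find(2) -> no change; set of 2 is {2, 3}
Step 9: union(7, 14) -> merged; set of 7 now {7, 14}
Step 10: find(10) -> no change; set of 10 is {10}
Step 11: find(8) -> no change; set of 8 is {8}
Step 12: find(1) -> no change; set of 1 is {1}
Step 13: find(11) -> no change; set of 11 is {11, 13}
Step 14: find(3) -> no change; set of 3 is {2, 3}
Step 15: union(2, 4) -> merged; set of 2 now {2, 3, 4}
Component of 4: {2, 3, 4}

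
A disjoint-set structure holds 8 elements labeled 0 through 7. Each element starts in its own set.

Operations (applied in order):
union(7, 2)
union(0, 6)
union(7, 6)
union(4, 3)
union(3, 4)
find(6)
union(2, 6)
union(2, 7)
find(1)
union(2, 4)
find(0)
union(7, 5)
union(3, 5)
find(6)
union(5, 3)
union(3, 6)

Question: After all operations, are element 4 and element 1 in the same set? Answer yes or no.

Answer: no

Derivation:
Step 1: union(7, 2) -> merged; set of 7 now {2, 7}
Step 2: union(0, 6) -> merged; set of 0 now {0, 6}
Step 3: union(7, 6) -> merged; set of 7 now {0, 2, 6, 7}
Step 4: union(4, 3) -> merged; set of 4 now {3, 4}
Step 5: union(3, 4) -> already same set; set of 3 now {3, 4}
Step 6: find(6) -> no change; set of 6 is {0, 2, 6, 7}
Step 7: union(2, 6) -> already same set; set of 2 now {0, 2, 6, 7}
Step 8: union(2, 7) -> already same set; set of 2 now {0, 2, 6, 7}
Step 9: find(1) -> no change; set of 1 is {1}
Step 10: union(2, 4) -> merged; set of 2 now {0, 2, 3, 4, 6, 7}
Step 11: find(0) -> no change; set of 0 is {0, 2, 3, 4, 6, 7}
Step 12: union(7, 5) -> merged; set of 7 now {0, 2, 3, 4, 5, 6, 7}
Step 13: union(3, 5) -> already same set; set of 3 now {0, 2, 3, 4, 5, 6, 7}
Step 14: find(6) -> no change; set of 6 is {0, 2, 3, 4, 5, 6, 7}
Step 15: union(5, 3) -> already same set; set of 5 now {0, 2, 3, 4, 5, 6, 7}
Step 16: union(3, 6) -> already same set; set of 3 now {0, 2, 3, 4, 5, 6, 7}
Set of 4: {0, 2, 3, 4, 5, 6, 7}; 1 is not a member.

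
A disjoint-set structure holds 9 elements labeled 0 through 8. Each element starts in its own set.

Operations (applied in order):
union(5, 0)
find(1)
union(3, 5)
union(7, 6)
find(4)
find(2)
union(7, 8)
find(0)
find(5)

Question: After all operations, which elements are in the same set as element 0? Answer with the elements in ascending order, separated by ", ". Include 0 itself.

Answer: 0, 3, 5

Derivation:
Step 1: union(5, 0) -> merged; set of 5 now {0, 5}
Step 2: find(1) -> no change; set of 1 is {1}
Step 3: union(3, 5) -> merged; set of 3 now {0, 3, 5}
Step 4: union(7, 6) -> merged; set of 7 now {6, 7}
Step 5: find(4) -> no change; set of 4 is {4}
Step 6: find(2) -> no change; set of 2 is {2}
Step 7: union(7, 8) -> merged; set of 7 now {6, 7, 8}
Step 8: find(0) -> no change; set of 0 is {0, 3, 5}
Step 9: find(5) -> no change; set of 5 is {0, 3, 5}
Component of 0: {0, 3, 5}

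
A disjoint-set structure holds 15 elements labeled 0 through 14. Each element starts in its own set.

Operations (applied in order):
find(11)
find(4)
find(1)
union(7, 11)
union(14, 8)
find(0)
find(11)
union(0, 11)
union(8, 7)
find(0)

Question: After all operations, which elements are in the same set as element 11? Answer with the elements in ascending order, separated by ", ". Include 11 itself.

Step 1: find(11) -> no change; set of 11 is {11}
Step 2: find(4) -> no change; set of 4 is {4}
Step 3: find(1) -> no change; set of 1 is {1}
Step 4: union(7, 11) -> merged; set of 7 now {7, 11}
Step 5: union(14, 8) -> merged; set of 14 now {8, 14}
Step 6: find(0) -> no change; set of 0 is {0}
Step 7: find(11) -> no change; set of 11 is {7, 11}
Step 8: union(0, 11) -> merged; set of 0 now {0, 7, 11}
Step 9: union(8, 7) -> merged; set of 8 now {0, 7, 8, 11, 14}
Step 10: find(0) -> no change; set of 0 is {0, 7, 8, 11, 14}
Component of 11: {0, 7, 8, 11, 14}

Answer: 0, 7, 8, 11, 14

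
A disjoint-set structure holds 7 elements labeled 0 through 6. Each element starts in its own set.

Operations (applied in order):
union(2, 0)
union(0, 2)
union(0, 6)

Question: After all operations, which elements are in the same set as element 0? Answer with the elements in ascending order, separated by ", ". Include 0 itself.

Answer: 0, 2, 6

Derivation:
Step 1: union(2, 0) -> merged; set of 2 now {0, 2}
Step 2: union(0, 2) -> already same set; set of 0 now {0, 2}
Step 3: union(0, 6) -> merged; set of 0 now {0, 2, 6}
Component of 0: {0, 2, 6}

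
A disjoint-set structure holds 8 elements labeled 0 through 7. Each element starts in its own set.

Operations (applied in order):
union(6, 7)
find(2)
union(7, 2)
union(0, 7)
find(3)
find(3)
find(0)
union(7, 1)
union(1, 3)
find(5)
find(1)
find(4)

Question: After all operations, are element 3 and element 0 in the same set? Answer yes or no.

Answer: yes

Derivation:
Step 1: union(6, 7) -> merged; set of 6 now {6, 7}
Step 2: find(2) -> no change; set of 2 is {2}
Step 3: union(7, 2) -> merged; set of 7 now {2, 6, 7}
Step 4: union(0, 7) -> merged; set of 0 now {0, 2, 6, 7}
Step 5: find(3) -> no change; set of 3 is {3}
Step 6: find(3) -> no change; set of 3 is {3}
Step 7: find(0) -> no change; set of 0 is {0, 2, 6, 7}
Step 8: union(7, 1) -> merged; set of 7 now {0, 1, 2, 6, 7}
Step 9: union(1, 3) -> merged; set of 1 now {0, 1, 2, 3, 6, 7}
Step 10: find(5) -> no change; set of 5 is {5}
Step 11: find(1) -> no change; set of 1 is {0, 1, 2, 3, 6, 7}
Step 12: find(4) -> no change; set of 4 is {4}
Set of 3: {0, 1, 2, 3, 6, 7}; 0 is a member.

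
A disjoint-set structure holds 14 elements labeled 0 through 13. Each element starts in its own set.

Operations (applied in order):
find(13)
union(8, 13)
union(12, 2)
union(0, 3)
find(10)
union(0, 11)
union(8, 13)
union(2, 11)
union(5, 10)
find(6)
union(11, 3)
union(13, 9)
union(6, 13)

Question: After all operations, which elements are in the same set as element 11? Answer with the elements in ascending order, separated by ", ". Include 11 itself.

Answer: 0, 2, 3, 11, 12

Derivation:
Step 1: find(13) -> no change; set of 13 is {13}
Step 2: union(8, 13) -> merged; set of 8 now {8, 13}
Step 3: union(12, 2) -> merged; set of 12 now {2, 12}
Step 4: union(0, 3) -> merged; set of 0 now {0, 3}
Step 5: find(10) -> no change; set of 10 is {10}
Step 6: union(0, 11) -> merged; set of 0 now {0, 3, 11}
Step 7: union(8, 13) -> already same set; set of 8 now {8, 13}
Step 8: union(2, 11) -> merged; set of 2 now {0, 2, 3, 11, 12}
Step 9: union(5, 10) -> merged; set of 5 now {5, 10}
Step 10: find(6) -> no change; set of 6 is {6}
Step 11: union(11, 3) -> already same set; set of 11 now {0, 2, 3, 11, 12}
Step 12: union(13, 9) -> merged; set of 13 now {8, 9, 13}
Step 13: union(6, 13) -> merged; set of 6 now {6, 8, 9, 13}
Component of 11: {0, 2, 3, 11, 12}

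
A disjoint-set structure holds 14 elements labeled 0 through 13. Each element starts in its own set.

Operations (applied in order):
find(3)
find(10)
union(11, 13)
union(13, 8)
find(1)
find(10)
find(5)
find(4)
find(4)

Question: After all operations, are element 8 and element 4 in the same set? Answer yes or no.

Step 1: find(3) -> no change; set of 3 is {3}
Step 2: find(10) -> no change; set of 10 is {10}
Step 3: union(11, 13) -> merged; set of 11 now {11, 13}
Step 4: union(13, 8) -> merged; set of 13 now {8, 11, 13}
Step 5: find(1) -> no change; set of 1 is {1}
Step 6: find(10) -> no change; set of 10 is {10}
Step 7: find(5) -> no change; set of 5 is {5}
Step 8: find(4) -> no change; set of 4 is {4}
Step 9: find(4) -> no change; set of 4 is {4}
Set of 8: {8, 11, 13}; 4 is not a member.

Answer: no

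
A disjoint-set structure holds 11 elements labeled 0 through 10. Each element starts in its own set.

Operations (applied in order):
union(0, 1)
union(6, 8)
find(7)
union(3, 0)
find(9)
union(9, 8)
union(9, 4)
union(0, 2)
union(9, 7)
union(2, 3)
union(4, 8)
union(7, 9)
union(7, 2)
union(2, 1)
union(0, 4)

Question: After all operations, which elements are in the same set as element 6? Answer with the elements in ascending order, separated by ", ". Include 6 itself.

Step 1: union(0, 1) -> merged; set of 0 now {0, 1}
Step 2: union(6, 8) -> merged; set of 6 now {6, 8}
Step 3: find(7) -> no change; set of 7 is {7}
Step 4: union(3, 0) -> merged; set of 3 now {0, 1, 3}
Step 5: find(9) -> no change; set of 9 is {9}
Step 6: union(9, 8) -> merged; set of 9 now {6, 8, 9}
Step 7: union(9, 4) -> merged; set of 9 now {4, 6, 8, 9}
Step 8: union(0, 2) -> merged; set of 0 now {0, 1, 2, 3}
Step 9: union(9, 7) -> merged; set of 9 now {4, 6, 7, 8, 9}
Step 10: union(2, 3) -> already same set; set of 2 now {0, 1, 2, 3}
Step 11: union(4, 8) -> already same set; set of 4 now {4, 6, 7, 8, 9}
Step 12: union(7, 9) -> already same set; set of 7 now {4, 6, 7, 8, 9}
Step 13: union(7, 2) -> merged; set of 7 now {0, 1, 2, 3, 4, 6, 7, 8, 9}
Step 14: union(2, 1) -> already same set; set of 2 now {0, 1, 2, 3, 4, 6, 7, 8, 9}
Step 15: union(0, 4) -> already same set; set of 0 now {0, 1, 2, 3, 4, 6, 7, 8, 9}
Component of 6: {0, 1, 2, 3, 4, 6, 7, 8, 9}

Answer: 0, 1, 2, 3, 4, 6, 7, 8, 9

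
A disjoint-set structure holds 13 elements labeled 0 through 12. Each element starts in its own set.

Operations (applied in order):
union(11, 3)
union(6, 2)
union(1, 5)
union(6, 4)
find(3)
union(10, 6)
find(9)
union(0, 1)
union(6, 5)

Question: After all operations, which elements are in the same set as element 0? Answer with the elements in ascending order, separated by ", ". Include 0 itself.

Answer: 0, 1, 2, 4, 5, 6, 10

Derivation:
Step 1: union(11, 3) -> merged; set of 11 now {3, 11}
Step 2: union(6, 2) -> merged; set of 6 now {2, 6}
Step 3: union(1, 5) -> merged; set of 1 now {1, 5}
Step 4: union(6, 4) -> merged; set of 6 now {2, 4, 6}
Step 5: find(3) -> no change; set of 3 is {3, 11}
Step 6: union(10, 6) -> merged; set of 10 now {2, 4, 6, 10}
Step 7: find(9) -> no change; set of 9 is {9}
Step 8: union(0, 1) -> merged; set of 0 now {0, 1, 5}
Step 9: union(6, 5) -> merged; set of 6 now {0, 1, 2, 4, 5, 6, 10}
Component of 0: {0, 1, 2, 4, 5, 6, 10}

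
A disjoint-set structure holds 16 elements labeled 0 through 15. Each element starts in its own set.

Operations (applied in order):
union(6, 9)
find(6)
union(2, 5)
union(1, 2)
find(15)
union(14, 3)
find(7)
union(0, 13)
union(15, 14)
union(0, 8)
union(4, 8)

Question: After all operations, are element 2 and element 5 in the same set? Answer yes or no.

Step 1: union(6, 9) -> merged; set of 6 now {6, 9}
Step 2: find(6) -> no change; set of 6 is {6, 9}
Step 3: union(2, 5) -> merged; set of 2 now {2, 5}
Step 4: union(1, 2) -> merged; set of 1 now {1, 2, 5}
Step 5: find(15) -> no change; set of 15 is {15}
Step 6: union(14, 3) -> merged; set of 14 now {3, 14}
Step 7: find(7) -> no change; set of 7 is {7}
Step 8: union(0, 13) -> merged; set of 0 now {0, 13}
Step 9: union(15, 14) -> merged; set of 15 now {3, 14, 15}
Step 10: union(0, 8) -> merged; set of 0 now {0, 8, 13}
Step 11: union(4, 8) -> merged; set of 4 now {0, 4, 8, 13}
Set of 2: {1, 2, 5}; 5 is a member.

Answer: yes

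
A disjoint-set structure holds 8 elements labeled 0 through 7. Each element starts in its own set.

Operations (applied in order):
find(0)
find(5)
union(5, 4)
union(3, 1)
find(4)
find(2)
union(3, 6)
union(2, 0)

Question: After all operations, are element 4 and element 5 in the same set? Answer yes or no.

Step 1: find(0) -> no change; set of 0 is {0}
Step 2: find(5) -> no change; set of 5 is {5}
Step 3: union(5, 4) -> merged; set of 5 now {4, 5}
Step 4: union(3, 1) -> merged; set of 3 now {1, 3}
Step 5: find(4) -> no change; set of 4 is {4, 5}
Step 6: find(2) -> no change; set of 2 is {2}
Step 7: union(3, 6) -> merged; set of 3 now {1, 3, 6}
Step 8: union(2, 0) -> merged; set of 2 now {0, 2}
Set of 4: {4, 5}; 5 is a member.

Answer: yes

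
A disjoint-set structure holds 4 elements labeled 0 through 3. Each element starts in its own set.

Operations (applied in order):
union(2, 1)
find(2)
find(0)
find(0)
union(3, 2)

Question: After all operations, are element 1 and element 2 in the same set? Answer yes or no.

Answer: yes

Derivation:
Step 1: union(2, 1) -> merged; set of 2 now {1, 2}
Step 2: find(2) -> no change; set of 2 is {1, 2}
Step 3: find(0) -> no change; set of 0 is {0}
Step 4: find(0) -> no change; set of 0 is {0}
Step 5: union(3, 2) -> merged; set of 3 now {1, 2, 3}
Set of 1: {1, 2, 3}; 2 is a member.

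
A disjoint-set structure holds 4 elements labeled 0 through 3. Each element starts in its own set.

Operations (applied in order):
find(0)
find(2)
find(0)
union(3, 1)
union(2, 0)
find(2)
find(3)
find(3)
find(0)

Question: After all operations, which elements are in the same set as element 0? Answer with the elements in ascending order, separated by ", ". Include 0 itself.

Step 1: find(0) -> no change; set of 0 is {0}
Step 2: find(2) -> no change; set of 2 is {2}
Step 3: find(0) -> no change; set of 0 is {0}
Step 4: union(3, 1) -> merged; set of 3 now {1, 3}
Step 5: union(2, 0) -> merged; set of 2 now {0, 2}
Step 6: find(2) -> no change; set of 2 is {0, 2}
Step 7: find(3) -> no change; set of 3 is {1, 3}
Step 8: find(3) -> no change; set of 3 is {1, 3}
Step 9: find(0) -> no change; set of 0 is {0, 2}
Component of 0: {0, 2}

Answer: 0, 2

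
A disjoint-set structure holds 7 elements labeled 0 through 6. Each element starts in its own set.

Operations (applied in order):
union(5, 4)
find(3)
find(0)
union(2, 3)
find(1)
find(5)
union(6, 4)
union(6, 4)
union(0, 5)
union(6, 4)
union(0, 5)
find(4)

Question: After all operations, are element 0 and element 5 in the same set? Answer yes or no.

Step 1: union(5, 4) -> merged; set of 5 now {4, 5}
Step 2: find(3) -> no change; set of 3 is {3}
Step 3: find(0) -> no change; set of 0 is {0}
Step 4: union(2, 3) -> merged; set of 2 now {2, 3}
Step 5: find(1) -> no change; set of 1 is {1}
Step 6: find(5) -> no change; set of 5 is {4, 5}
Step 7: union(6, 4) -> merged; set of 6 now {4, 5, 6}
Step 8: union(6, 4) -> already same set; set of 6 now {4, 5, 6}
Step 9: union(0, 5) -> merged; set of 0 now {0, 4, 5, 6}
Step 10: union(6, 4) -> already same set; set of 6 now {0, 4, 5, 6}
Step 11: union(0, 5) -> already same set; set of 0 now {0, 4, 5, 6}
Step 12: find(4) -> no change; set of 4 is {0, 4, 5, 6}
Set of 0: {0, 4, 5, 6}; 5 is a member.

Answer: yes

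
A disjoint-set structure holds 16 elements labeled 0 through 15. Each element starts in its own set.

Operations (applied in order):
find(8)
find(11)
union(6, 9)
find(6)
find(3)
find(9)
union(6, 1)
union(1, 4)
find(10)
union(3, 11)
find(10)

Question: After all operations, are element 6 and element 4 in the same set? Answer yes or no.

Answer: yes

Derivation:
Step 1: find(8) -> no change; set of 8 is {8}
Step 2: find(11) -> no change; set of 11 is {11}
Step 3: union(6, 9) -> merged; set of 6 now {6, 9}
Step 4: find(6) -> no change; set of 6 is {6, 9}
Step 5: find(3) -> no change; set of 3 is {3}
Step 6: find(9) -> no change; set of 9 is {6, 9}
Step 7: union(6, 1) -> merged; set of 6 now {1, 6, 9}
Step 8: union(1, 4) -> merged; set of 1 now {1, 4, 6, 9}
Step 9: find(10) -> no change; set of 10 is {10}
Step 10: union(3, 11) -> merged; set of 3 now {3, 11}
Step 11: find(10) -> no change; set of 10 is {10}
Set of 6: {1, 4, 6, 9}; 4 is a member.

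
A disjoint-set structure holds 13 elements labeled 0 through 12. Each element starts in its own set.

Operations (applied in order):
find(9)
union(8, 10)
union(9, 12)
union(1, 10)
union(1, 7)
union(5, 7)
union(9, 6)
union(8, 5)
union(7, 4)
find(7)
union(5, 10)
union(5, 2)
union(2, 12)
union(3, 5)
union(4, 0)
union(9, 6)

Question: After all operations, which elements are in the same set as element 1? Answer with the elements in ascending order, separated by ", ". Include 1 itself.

Answer: 0, 1, 2, 3, 4, 5, 6, 7, 8, 9, 10, 12

Derivation:
Step 1: find(9) -> no change; set of 9 is {9}
Step 2: union(8, 10) -> merged; set of 8 now {8, 10}
Step 3: union(9, 12) -> merged; set of 9 now {9, 12}
Step 4: union(1, 10) -> merged; set of 1 now {1, 8, 10}
Step 5: union(1, 7) -> merged; set of 1 now {1, 7, 8, 10}
Step 6: union(5, 7) -> merged; set of 5 now {1, 5, 7, 8, 10}
Step 7: union(9, 6) -> merged; set of 9 now {6, 9, 12}
Step 8: union(8, 5) -> already same set; set of 8 now {1, 5, 7, 8, 10}
Step 9: union(7, 4) -> merged; set of 7 now {1, 4, 5, 7, 8, 10}
Step 10: find(7) -> no change; set of 7 is {1, 4, 5, 7, 8, 10}
Step 11: union(5, 10) -> already same set; set of 5 now {1, 4, 5, 7, 8, 10}
Step 12: union(5, 2) -> merged; set of 5 now {1, 2, 4, 5, 7, 8, 10}
Step 13: union(2, 12) -> merged; set of 2 now {1, 2, 4, 5, 6, 7, 8, 9, 10, 12}
Step 14: union(3, 5) -> merged; set of 3 now {1, 2, 3, 4, 5, 6, 7, 8, 9, 10, 12}
Step 15: union(4, 0) -> merged; set of 4 now {0, 1, 2, 3, 4, 5, 6, 7, 8, 9, 10, 12}
Step 16: union(9, 6) -> already same set; set of 9 now {0, 1, 2, 3, 4, 5, 6, 7, 8, 9, 10, 12}
Component of 1: {0, 1, 2, 3, 4, 5, 6, 7, 8, 9, 10, 12}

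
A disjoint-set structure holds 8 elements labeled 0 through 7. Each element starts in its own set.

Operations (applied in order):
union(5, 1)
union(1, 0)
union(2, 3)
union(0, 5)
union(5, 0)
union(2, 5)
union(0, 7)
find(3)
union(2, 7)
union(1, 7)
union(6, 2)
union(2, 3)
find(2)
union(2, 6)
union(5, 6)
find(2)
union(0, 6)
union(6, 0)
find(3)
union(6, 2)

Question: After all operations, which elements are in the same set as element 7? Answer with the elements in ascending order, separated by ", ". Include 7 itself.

Step 1: union(5, 1) -> merged; set of 5 now {1, 5}
Step 2: union(1, 0) -> merged; set of 1 now {0, 1, 5}
Step 3: union(2, 3) -> merged; set of 2 now {2, 3}
Step 4: union(0, 5) -> already same set; set of 0 now {0, 1, 5}
Step 5: union(5, 0) -> already same set; set of 5 now {0, 1, 5}
Step 6: union(2, 5) -> merged; set of 2 now {0, 1, 2, 3, 5}
Step 7: union(0, 7) -> merged; set of 0 now {0, 1, 2, 3, 5, 7}
Step 8: find(3) -> no change; set of 3 is {0, 1, 2, 3, 5, 7}
Step 9: union(2, 7) -> already same set; set of 2 now {0, 1, 2, 3, 5, 7}
Step 10: union(1, 7) -> already same set; set of 1 now {0, 1, 2, 3, 5, 7}
Step 11: union(6, 2) -> merged; set of 6 now {0, 1, 2, 3, 5, 6, 7}
Step 12: union(2, 3) -> already same set; set of 2 now {0, 1, 2, 3, 5, 6, 7}
Step 13: find(2) -> no change; set of 2 is {0, 1, 2, 3, 5, 6, 7}
Step 14: union(2, 6) -> already same set; set of 2 now {0, 1, 2, 3, 5, 6, 7}
Step 15: union(5, 6) -> already same set; set of 5 now {0, 1, 2, 3, 5, 6, 7}
Step 16: find(2) -> no change; set of 2 is {0, 1, 2, 3, 5, 6, 7}
Step 17: union(0, 6) -> already same set; set of 0 now {0, 1, 2, 3, 5, 6, 7}
Step 18: union(6, 0) -> already same set; set of 6 now {0, 1, 2, 3, 5, 6, 7}
Step 19: find(3) -> no change; set of 3 is {0, 1, 2, 3, 5, 6, 7}
Step 20: union(6, 2) -> already same set; set of 6 now {0, 1, 2, 3, 5, 6, 7}
Component of 7: {0, 1, 2, 3, 5, 6, 7}

Answer: 0, 1, 2, 3, 5, 6, 7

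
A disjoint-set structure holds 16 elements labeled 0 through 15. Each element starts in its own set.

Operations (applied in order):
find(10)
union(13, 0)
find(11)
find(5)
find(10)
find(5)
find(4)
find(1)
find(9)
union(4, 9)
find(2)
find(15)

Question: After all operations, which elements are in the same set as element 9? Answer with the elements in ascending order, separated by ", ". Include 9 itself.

Step 1: find(10) -> no change; set of 10 is {10}
Step 2: union(13, 0) -> merged; set of 13 now {0, 13}
Step 3: find(11) -> no change; set of 11 is {11}
Step 4: find(5) -> no change; set of 5 is {5}
Step 5: find(10) -> no change; set of 10 is {10}
Step 6: find(5) -> no change; set of 5 is {5}
Step 7: find(4) -> no change; set of 4 is {4}
Step 8: find(1) -> no change; set of 1 is {1}
Step 9: find(9) -> no change; set of 9 is {9}
Step 10: union(4, 9) -> merged; set of 4 now {4, 9}
Step 11: find(2) -> no change; set of 2 is {2}
Step 12: find(15) -> no change; set of 15 is {15}
Component of 9: {4, 9}

Answer: 4, 9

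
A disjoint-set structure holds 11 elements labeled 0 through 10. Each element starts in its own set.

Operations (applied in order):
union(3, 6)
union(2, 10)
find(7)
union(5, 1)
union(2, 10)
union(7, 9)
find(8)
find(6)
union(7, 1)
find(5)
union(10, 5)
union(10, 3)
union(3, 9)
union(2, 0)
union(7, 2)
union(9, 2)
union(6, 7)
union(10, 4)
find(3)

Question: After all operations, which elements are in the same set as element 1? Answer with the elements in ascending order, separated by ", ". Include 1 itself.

Step 1: union(3, 6) -> merged; set of 3 now {3, 6}
Step 2: union(2, 10) -> merged; set of 2 now {2, 10}
Step 3: find(7) -> no change; set of 7 is {7}
Step 4: union(5, 1) -> merged; set of 5 now {1, 5}
Step 5: union(2, 10) -> already same set; set of 2 now {2, 10}
Step 6: union(7, 9) -> merged; set of 7 now {7, 9}
Step 7: find(8) -> no change; set of 8 is {8}
Step 8: find(6) -> no change; set of 6 is {3, 6}
Step 9: union(7, 1) -> merged; set of 7 now {1, 5, 7, 9}
Step 10: find(5) -> no change; set of 5 is {1, 5, 7, 9}
Step 11: union(10, 5) -> merged; set of 10 now {1, 2, 5, 7, 9, 10}
Step 12: union(10, 3) -> merged; set of 10 now {1, 2, 3, 5, 6, 7, 9, 10}
Step 13: union(3, 9) -> already same set; set of 3 now {1, 2, 3, 5, 6, 7, 9, 10}
Step 14: union(2, 0) -> merged; set of 2 now {0, 1, 2, 3, 5, 6, 7, 9, 10}
Step 15: union(7, 2) -> already same set; set of 7 now {0, 1, 2, 3, 5, 6, 7, 9, 10}
Step 16: union(9, 2) -> already same set; set of 9 now {0, 1, 2, 3, 5, 6, 7, 9, 10}
Step 17: union(6, 7) -> already same set; set of 6 now {0, 1, 2, 3, 5, 6, 7, 9, 10}
Step 18: union(10, 4) -> merged; set of 10 now {0, 1, 2, 3, 4, 5, 6, 7, 9, 10}
Step 19: find(3) -> no change; set of 3 is {0, 1, 2, 3, 4, 5, 6, 7, 9, 10}
Component of 1: {0, 1, 2, 3, 4, 5, 6, 7, 9, 10}

Answer: 0, 1, 2, 3, 4, 5, 6, 7, 9, 10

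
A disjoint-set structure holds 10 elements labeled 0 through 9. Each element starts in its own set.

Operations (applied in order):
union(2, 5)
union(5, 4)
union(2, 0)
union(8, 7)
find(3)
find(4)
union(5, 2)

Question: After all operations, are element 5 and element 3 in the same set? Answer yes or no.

Answer: no

Derivation:
Step 1: union(2, 5) -> merged; set of 2 now {2, 5}
Step 2: union(5, 4) -> merged; set of 5 now {2, 4, 5}
Step 3: union(2, 0) -> merged; set of 2 now {0, 2, 4, 5}
Step 4: union(8, 7) -> merged; set of 8 now {7, 8}
Step 5: find(3) -> no change; set of 3 is {3}
Step 6: find(4) -> no change; set of 4 is {0, 2, 4, 5}
Step 7: union(5, 2) -> already same set; set of 5 now {0, 2, 4, 5}
Set of 5: {0, 2, 4, 5}; 3 is not a member.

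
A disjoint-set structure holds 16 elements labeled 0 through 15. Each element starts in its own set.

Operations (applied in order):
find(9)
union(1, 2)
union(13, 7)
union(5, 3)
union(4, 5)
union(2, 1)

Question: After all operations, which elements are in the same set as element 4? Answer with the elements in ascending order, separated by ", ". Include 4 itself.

Answer: 3, 4, 5

Derivation:
Step 1: find(9) -> no change; set of 9 is {9}
Step 2: union(1, 2) -> merged; set of 1 now {1, 2}
Step 3: union(13, 7) -> merged; set of 13 now {7, 13}
Step 4: union(5, 3) -> merged; set of 5 now {3, 5}
Step 5: union(4, 5) -> merged; set of 4 now {3, 4, 5}
Step 6: union(2, 1) -> already same set; set of 2 now {1, 2}
Component of 4: {3, 4, 5}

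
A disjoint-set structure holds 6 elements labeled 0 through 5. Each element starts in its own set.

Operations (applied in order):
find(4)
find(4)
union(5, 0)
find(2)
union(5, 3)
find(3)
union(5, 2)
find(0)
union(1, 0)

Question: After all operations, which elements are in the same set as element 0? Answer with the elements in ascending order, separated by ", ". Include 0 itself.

Answer: 0, 1, 2, 3, 5

Derivation:
Step 1: find(4) -> no change; set of 4 is {4}
Step 2: find(4) -> no change; set of 4 is {4}
Step 3: union(5, 0) -> merged; set of 5 now {0, 5}
Step 4: find(2) -> no change; set of 2 is {2}
Step 5: union(5, 3) -> merged; set of 5 now {0, 3, 5}
Step 6: find(3) -> no change; set of 3 is {0, 3, 5}
Step 7: union(5, 2) -> merged; set of 5 now {0, 2, 3, 5}
Step 8: find(0) -> no change; set of 0 is {0, 2, 3, 5}
Step 9: union(1, 0) -> merged; set of 1 now {0, 1, 2, 3, 5}
Component of 0: {0, 1, 2, 3, 5}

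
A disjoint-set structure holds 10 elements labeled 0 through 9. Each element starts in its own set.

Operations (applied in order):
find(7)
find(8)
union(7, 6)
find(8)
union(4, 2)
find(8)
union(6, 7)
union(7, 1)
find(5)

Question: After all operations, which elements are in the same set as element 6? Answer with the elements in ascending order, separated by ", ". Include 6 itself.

Answer: 1, 6, 7

Derivation:
Step 1: find(7) -> no change; set of 7 is {7}
Step 2: find(8) -> no change; set of 8 is {8}
Step 3: union(7, 6) -> merged; set of 7 now {6, 7}
Step 4: find(8) -> no change; set of 8 is {8}
Step 5: union(4, 2) -> merged; set of 4 now {2, 4}
Step 6: find(8) -> no change; set of 8 is {8}
Step 7: union(6, 7) -> already same set; set of 6 now {6, 7}
Step 8: union(7, 1) -> merged; set of 7 now {1, 6, 7}
Step 9: find(5) -> no change; set of 5 is {5}
Component of 6: {1, 6, 7}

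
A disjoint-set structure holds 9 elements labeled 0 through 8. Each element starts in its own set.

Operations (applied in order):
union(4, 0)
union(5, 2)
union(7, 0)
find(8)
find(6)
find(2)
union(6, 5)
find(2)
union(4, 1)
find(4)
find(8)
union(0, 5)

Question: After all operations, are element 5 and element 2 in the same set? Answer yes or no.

Step 1: union(4, 0) -> merged; set of 4 now {0, 4}
Step 2: union(5, 2) -> merged; set of 5 now {2, 5}
Step 3: union(7, 0) -> merged; set of 7 now {0, 4, 7}
Step 4: find(8) -> no change; set of 8 is {8}
Step 5: find(6) -> no change; set of 6 is {6}
Step 6: find(2) -> no change; set of 2 is {2, 5}
Step 7: union(6, 5) -> merged; set of 6 now {2, 5, 6}
Step 8: find(2) -> no change; set of 2 is {2, 5, 6}
Step 9: union(4, 1) -> merged; set of 4 now {0, 1, 4, 7}
Step 10: find(4) -> no change; set of 4 is {0, 1, 4, 7}
Step 11: find(8) -> no change; set of 8 is {8}
Step 12: union(0, 5) -> merged; set of 0 now {0, 1, 2, 4, 5, 6, 7}
Set of 5: {0, 1, 2, 4, 5, 6, 7}; 2 is a member.

Answer: yes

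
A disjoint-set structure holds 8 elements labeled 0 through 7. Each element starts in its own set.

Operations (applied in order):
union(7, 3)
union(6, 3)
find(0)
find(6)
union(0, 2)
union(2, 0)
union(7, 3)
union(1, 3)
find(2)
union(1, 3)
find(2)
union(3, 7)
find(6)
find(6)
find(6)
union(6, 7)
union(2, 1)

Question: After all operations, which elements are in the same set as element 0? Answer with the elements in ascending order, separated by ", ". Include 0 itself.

Answer: 0, 1, 2, 3, 6, 7

Derivation:
Step 1: union(7, 3) -> merged; set of 7 now {3, 7}
Step 2: union(6, 3) -> merged; set of 6 now {3, 6, 7}
Step 3: find(0) -> no change; set of 0 is {0}
Step 4: find(6) -> no change; set of 6 is {3, 6, 7}
Step 5: union(0, 2) -> merged; set of 0 now {0, 2}
Step 6: union(2, 0) -> already same set; set of 2 now {0, 2}
Step 7: union(7, 3) -> already same set; set of 7 now {3, 6, 7}
Step 8: union(1, 3) -> merged; set of 1 now {1, 3, 6, 7}
Step 9: find(2) -> no change; set of 2 is {0, 2}
Step 10: union(1, 3) -> already same set; set of 1 now {1, 3, 6, 7}
Step 11: find(2) -> no change; set of 2 is {0, 2}
Step 12: union(3, 7) -> already same set; set of 3 now {1, 3, 6, 7}
Step 13: find(6) -> no change; set of 6 is {1, 3, 6, 7}
Step 14: find(6) -> no change; set of 6 is {1, 3, 6, 7}
Step 15: find(6) -> no change; set of 6 is {1, 3, 6, 7}
Step 16: union(6, 7) -> already same set; set of 6 now {1, 3, 6, 7}
Step 17: union(2, 1) -> merged; set of 2 now {0, 1, 2, 3, 6, 7}
Component of 0: {0, 1, 2, 3, 6, 7}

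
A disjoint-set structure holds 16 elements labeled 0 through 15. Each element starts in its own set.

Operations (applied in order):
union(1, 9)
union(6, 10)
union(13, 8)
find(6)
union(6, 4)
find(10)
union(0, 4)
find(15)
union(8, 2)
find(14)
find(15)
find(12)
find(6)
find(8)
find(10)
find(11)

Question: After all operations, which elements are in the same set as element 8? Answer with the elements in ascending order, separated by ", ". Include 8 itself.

Answer: 2, 8, 13

Derivation:
Step 1: union(1, 9) -> merged; set of 1 now {1, 9}
Step 2: union(6, 10) -> merged; set of 6 now {6, 10}
Step 3: union(13, 8) -> merged; set of 13 now {8, 13}
Step 4: find(6) -> no change; set of 6 is {6, 10}
Step 5: union(6, 4) -> merged; set of 6 now {4, 6, 10}
Step 6: find(10) -> no change; set of 10 is {4, 6, 10}
Step 7: union(0, 4) -> merged; set of 0 now {0, 4, 6, 10}
Step 8: find(15) -> no change; set of 15 is {15}
Step 9: union(8, 2) -> merged; set of 8 now {2, 8, 13}
Step 10: find(14) -> no change; set of 14 is {14}
Step 11: find(15) -> no change; set of 15 is {15}
Step 12: find(12) -> no change; set of 12 is {12}
Step 13: find(6) -> no change; set of 6 is {0, 4, 6, 10}
Step 14: find(8) -> no change; set of 8 is {2, 8, 13}
Step 15: find(10) -> no change; set of 10 is {0, 4, 6, 10}
Step 16: find(11) -> no change; set of 11 is {11}
Component of 8: {2, 8, 13}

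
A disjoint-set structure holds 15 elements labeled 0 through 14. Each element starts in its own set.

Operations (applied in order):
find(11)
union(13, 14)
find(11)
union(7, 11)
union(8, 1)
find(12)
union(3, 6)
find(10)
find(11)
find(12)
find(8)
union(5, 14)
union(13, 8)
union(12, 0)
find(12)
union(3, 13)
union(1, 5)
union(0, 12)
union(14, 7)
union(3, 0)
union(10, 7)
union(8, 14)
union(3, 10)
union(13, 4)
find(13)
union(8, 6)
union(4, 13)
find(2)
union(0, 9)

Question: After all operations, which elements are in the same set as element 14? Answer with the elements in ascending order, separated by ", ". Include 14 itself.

Answer: 0, 1, 3, 4, 5, 6, 7, 8, 9, 10, 11, 12, 13, 14

Derivation:
Step 1: find(11) -> no change; set of 11 is {11}
Step 2: union(13, 14) -> merged; set of 13 now {13, 14}
Step 3: find(11) -> no change; set of 11 is {11}
Step 4: union(7, 11) -> merged; set of 7 now {7, 11}
Step 5: union(8, 1) -> merged; set of 8 now {1, 8}
Step 6: find(12) -> no change; set of 12 is {12}
Step 7: union(3, 6) -> merged; set of 3 now {3, 6}
Step 8: find(10) -> no change; set of 10 is {10}
Step 9: find(11) -> no change; set of 11 is {7, 11}
Step 10: find(12) -> no change; set of 12 is {12}
Step 11: find(8) -> no change; set of 8 is {1, 8}
Step 12: union(5, 14) -> merged; set of 5 now {5, 13, 14}
Step 13: union(13, 8) -> merged; set of 13 now {1, 5, 8, 13, 14}
Step 14: union(12, 0) -> merged; set of 12 now {0, 12}
Step 15: find(12) -> no change; set of 12 is {0, 12}
Step 16: union(3, 13) -> merged; set of 3 now {1, 3, 5, 6, 8, 13, 14}
Step 17: union(1, 5) -> already same set; set of 1 now {1, 3, 5, 6, 8, 13, 14}
Step 18: union(0, 12) -> already same set; set of 0 now {0, 12}
Step 19: union(14, 7) -> merged; set of 14 now {1, 3, 5, 6, 7, 8, 11, 13, 14}
Step 20: union(3, 0) -> merged; set of 3 now {0, 1, 3, 5, 6, 7, 8, 11, 12, 13, 14}
Step 21: union(10, 7) -> merged; set of 10 now {0, 1, 3, 5, 6, 7, 8, 10, 11, 12, 13, 14}
Step 22: union(8, 14) -> already same set; set of 8 now {0, 1, 3, 5, 6, 7, 8, 10, 11, 12, 13, 14}
Step 23: union(3, 10) -> already same set; set of 3 now {0, 1, 3, 5, 6, 7, 8, 10, 11, 12, 13, 14}
Step 24: union(13, 4) -> merged; set of 13 now {0, 1, 3, 4, 5, 6, 7, 8, 10, 11, 12, 13, 14}
Step 25: find(13) -> no change; set of 13 is {0, 1, 3, 4, 5, 6, 7, 8, 10, 11, 12, 13, 14}
Step 26: union(8, 6) -> already same set; set of 8 now {0, 1, 3, 4, 5, 6, 7, 8, 10, 11, 12, 13, 14}
Step 27: union(4, 13) -> already same set; set of 4 now {0, 1, 3, 4, 5, 6, 7, 8, 10, 11, 12, 13, 14}
Step 28: find(2) -> no change; set of 2 is {2}
Step 29: union(0, 9) -> merged; set of 0 now {0, 1, 3, 4, 5, 6, 7, 8, 9, 10, 11, 12, 13, 14}
Component of 14: {0, 1, 3, 4, 5, 6, 7, 8, 9, 10, 11, 12, 13, 14}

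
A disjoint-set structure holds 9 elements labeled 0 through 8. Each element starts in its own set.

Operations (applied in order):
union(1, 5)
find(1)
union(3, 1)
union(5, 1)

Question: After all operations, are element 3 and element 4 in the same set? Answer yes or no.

Step 1: union(1, 5) -> merged; set of 1 now {1, 5}
Step 2: find(1) -> no change; set of 1 is {1, 5}
Step 3: union(3, 1) -> merged; set of 3 now {1, 3, 5}
Step 4: union(5, 1) -> already same set; set of 5 now {1, 3, 5}
Set of 3: {1, 3, 5}; 4 is not a member.

Answer: no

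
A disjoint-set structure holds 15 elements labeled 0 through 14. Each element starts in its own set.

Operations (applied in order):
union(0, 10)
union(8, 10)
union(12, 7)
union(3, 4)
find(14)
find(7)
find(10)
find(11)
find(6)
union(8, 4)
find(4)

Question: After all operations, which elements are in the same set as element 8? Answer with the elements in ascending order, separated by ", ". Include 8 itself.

Step 1: union(0, 10) -> merged; set of 0 now {0, 10}
Step 2: union(8, 10) -> merged; set of 8 now {0, 8, 10}
Step 3: union(12, 7) -> merged; set of 12 now {7, 12}
Step 4: union(3, 4) -> merged; set of 3 now {3, 4}
Step 5: find(14) -> no change; set of 14 is {14}
Step 6: find(7) -> no change; set of 7 is {7, 12}
Step 7: find(10) -> no change; set of 10 is {0, 8, 10}
Step 8: find(11) -> no change; set of 11 is {11}
Step 9: find(6) -> no change; set of 6 is {6}
Step 10: union(8, 4) -> merged; set of 8 now {0, 3, 4, 8, 10}
Step 11: find(4) -> no change; set of 4 is {0, 3, 4, 8, 10}
Component of 8: {0, 3, 4, 8, 10}

Answer: 0, 3, 4, 8, 10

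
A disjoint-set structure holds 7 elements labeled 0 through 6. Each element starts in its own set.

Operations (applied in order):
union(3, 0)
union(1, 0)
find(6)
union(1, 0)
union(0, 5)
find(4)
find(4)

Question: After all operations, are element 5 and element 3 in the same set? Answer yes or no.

Step 1: union(3, 0) -> merged; set of 3 now {0, 3}
Step 2: union(1, 0) -> merged; set of 1 now {0, 1, 3}
Step 3: find(6) -> no change; set of 6 is {6}
Step 4: union(1, 0) -> already same set; set of 1 now {0, 1, 3}
Step 5: union(0, 5) -> merged; set of 0 now {0, 1, 3, 5}
Step 6: find(4) -> no change; set of 4 is {4}
Step 7: find(4) -> no change; set of 4 is {4}
Set of 5: {0, 1, 3, 5}; 3 is a member.

Answer: yes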